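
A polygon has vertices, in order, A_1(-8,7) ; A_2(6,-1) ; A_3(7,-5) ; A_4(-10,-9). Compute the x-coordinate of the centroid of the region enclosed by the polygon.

Apply the surveyor's formula. First the cross-terms c_i = x_i·y_{i+1} − x_{i+1}·y_i:
  -34, -23, -113, -142  ⇒  2A = -312, A = -156.
Then Σ (x_i + x_{i+1})·c_i = 2664, so x̄ = 2664 / (6·(-156)) = -37/13.

-37/13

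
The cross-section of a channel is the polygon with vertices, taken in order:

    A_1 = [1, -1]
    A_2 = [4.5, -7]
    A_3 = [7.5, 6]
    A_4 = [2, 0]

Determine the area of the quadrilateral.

Σ = (-2.5) + (79.5) + (-12) + (-2) = 63
Area = |Σ|/2 = 31.5.

31.5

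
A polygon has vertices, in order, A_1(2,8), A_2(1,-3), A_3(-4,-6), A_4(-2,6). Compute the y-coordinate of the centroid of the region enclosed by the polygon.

Apply the surveyor's formula. First the cross-terms c_i = x_i·y_{i+1} − x_{i+1}·y_i:
  -14, -18, -36, -28  ⇒  2A = -96, A = -48.
Then Σ (y_i + y_{i+1})·c_i = -300, so ȳ = -300 / (6·(-48)) = 25/24.

25/24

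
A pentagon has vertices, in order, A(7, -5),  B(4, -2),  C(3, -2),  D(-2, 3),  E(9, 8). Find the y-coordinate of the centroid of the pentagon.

161/81

Apply the shoelace (surveyor's) formula. First the cross-terms c_i = x_i·y_{i+1} − x_{i+1}·y_i:
  6, -2, 5, -43, -101  ⇒  2A = -135, A = -67.5.
Then Σ (y_i + y_{i+1})·c_i = -805, so ȳ = -805 / (6·(-67.5)) = 161/81.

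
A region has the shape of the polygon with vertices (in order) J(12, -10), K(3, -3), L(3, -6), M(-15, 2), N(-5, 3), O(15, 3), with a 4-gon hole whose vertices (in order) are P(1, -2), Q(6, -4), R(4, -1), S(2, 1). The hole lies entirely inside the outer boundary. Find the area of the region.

Outer boundary:
Σ = (-6) + (-9) + (-84) + (-35) + (-60) + (-186) = -380
Area = |Σ|/2 = 190.
Hole:
Apply the shoelace formula: 2A = Σ (x_i·y_{i+1} − x_{i+1}·y_i), indices taken mod 4.
Σ = (8) + (10) + (6) + (-5) = 19
Area = |Σ|/2 = 9.5.
Net area = 190 − 9.5 = 180.5.

180.5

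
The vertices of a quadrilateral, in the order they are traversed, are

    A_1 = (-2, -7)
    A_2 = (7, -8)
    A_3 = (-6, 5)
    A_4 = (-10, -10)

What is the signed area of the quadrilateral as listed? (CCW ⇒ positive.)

Apply the shoelace formula: 2A = Σ (x_i·y_{i+1} − x_{i+1}·y_i), indices taken mod 4.
Cross-terms: 65, -13, 110, 50  ⇒  Σ = 212
Signed area = Σ/2 = 106 (positive ⇒ counter-clockwise traversal).

106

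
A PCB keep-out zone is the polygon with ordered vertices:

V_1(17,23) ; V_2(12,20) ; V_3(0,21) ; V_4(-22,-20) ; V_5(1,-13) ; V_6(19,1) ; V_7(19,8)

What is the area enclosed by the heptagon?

883

Cross-terms: 64, 252, 462, 306, 248, 133, 301  ⇒  Σ = 1766
Area = |Σ|/2 = 883.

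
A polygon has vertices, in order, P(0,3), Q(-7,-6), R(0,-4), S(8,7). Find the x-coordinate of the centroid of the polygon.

1/3

Apply Gauss's area formula. First the cross-terms c_i = x_i·y_{i+1} − x_{i+1}·y_i:
  21, 28, 32, 24  ⇒  2A = 105, A = 52.5.
Then Σ (x_i + x_{i+1})·c_i = 105, so x̄ = 105 / (6·52.5) = 1/3.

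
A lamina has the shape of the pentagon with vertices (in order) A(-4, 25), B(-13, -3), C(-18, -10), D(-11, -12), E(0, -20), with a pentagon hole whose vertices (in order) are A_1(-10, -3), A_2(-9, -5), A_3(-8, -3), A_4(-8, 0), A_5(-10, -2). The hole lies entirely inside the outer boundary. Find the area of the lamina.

Outer boundary:
Σ = (337) + (76) + (106) + (220) + (-80) = 659
Area = |Σ|/2 = 329.5.
Hole:
A_1→A_2: (-10)(-5) − (-9)(-3) = 23
A_2→A_3: (-9)(-3) − (-8)(-5) = -13
A_3→A_4: (-8)(0) − (-8)(-3) = -24
A_4→A_5: (-8)(-2) − (-10)(0) = 16
A_5→A_1: (-10)(-3) − (-10)(-2) = 10
Σ = 12
Area = |Σ|/2 = 6.
Net area = 329.5 − 6 = 323.5.

323.5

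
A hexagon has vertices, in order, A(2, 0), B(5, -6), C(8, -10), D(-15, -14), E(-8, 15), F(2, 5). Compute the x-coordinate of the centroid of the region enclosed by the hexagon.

Apply the shoelace formula. First the cross-terms c_i = x_i·y_{i+1} − x_{i+1}·y_i:
  -12, -2, -262, -337, -70, -10  ⇒  2A = -693, A = -346.5.
Then Σ (x_i + x_{i+1})·c_i = 9855, so x̄ = 9855 / (6·(-346.5)) = -365/77.

-365/77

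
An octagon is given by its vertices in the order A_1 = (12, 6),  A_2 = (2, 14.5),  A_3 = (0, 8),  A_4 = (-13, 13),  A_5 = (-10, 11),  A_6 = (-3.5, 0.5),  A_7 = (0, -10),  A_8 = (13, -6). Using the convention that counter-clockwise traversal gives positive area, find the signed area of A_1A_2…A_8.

308.75

Apply the shoelace (surveyor's) formula: 2A = Σ (x_i·y_{i+1} − x_{i+1}·y_i), indices taken mod 8.
Σ = (162) + (16) + (104) + (-13) + (33.5) + (35) + (130) + (150) = 617.5
Signed area = Σ/2 = 308.75 (positive ⇒ counter-clockwise traversal).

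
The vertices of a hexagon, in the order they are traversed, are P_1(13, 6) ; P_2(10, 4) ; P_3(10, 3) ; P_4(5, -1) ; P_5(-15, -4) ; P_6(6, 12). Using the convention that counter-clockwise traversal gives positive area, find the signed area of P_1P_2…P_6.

-177

Σ = (-8) + (-10) + (-25) + (-35) + (-156) + (-120) = -354
Signed area = Σ/2 = -177 (negative ⇒ clockwise traversal).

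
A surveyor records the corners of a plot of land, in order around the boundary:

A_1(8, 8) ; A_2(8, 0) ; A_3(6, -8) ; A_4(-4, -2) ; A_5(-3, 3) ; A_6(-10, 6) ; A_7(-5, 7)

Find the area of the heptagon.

Cross-terms: -64, -64, -44, -18, 12, -40, -96  ⇒  Σ = -314
Area = |Σ|/2 = 157.

157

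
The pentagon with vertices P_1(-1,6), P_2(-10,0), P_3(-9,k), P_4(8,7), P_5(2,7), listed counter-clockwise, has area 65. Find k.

-4

Write out the shoelace sum; only the two edges meeting at P_3 involve k:
2·Area = [((-10)·k − (-9)·0) + ((-9)·7 − 8·k)] + 121
       = -18·k + 58 = 130
⇒ k = -4.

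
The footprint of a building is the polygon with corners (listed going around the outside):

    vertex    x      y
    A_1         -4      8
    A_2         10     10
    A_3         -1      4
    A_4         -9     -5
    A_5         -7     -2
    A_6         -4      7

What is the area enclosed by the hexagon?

Apply the surveyor's formula: 2A = Σ (x_i·y_{i+1} − x_{i+1}·y_i), indices taken mod 6.
A_1→A_2: (-4)(10) − (10)(8) = -120
A_2→A_3: (10)(4) − (-1)(10) = 50
A_3→A_4: (-1)(-5) − (-9)(4) = 41
A_4→A_5: (-9)(-2) − (-7)(-5) = -17
A_5→A_6: (-7)(7) − (-4)(-2) = -57
A_6→A_1: (-4)(8) − (-4)(7) = -4
Σ = -107
Area = |Σ|/2 = 53.5.

53.5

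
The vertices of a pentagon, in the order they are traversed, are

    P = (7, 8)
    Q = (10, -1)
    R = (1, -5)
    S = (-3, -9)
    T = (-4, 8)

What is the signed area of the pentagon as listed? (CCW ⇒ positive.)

-154

Apply the shoelace (surveyor's) formula: 2A = Σ (x_i·y_{i+1} − x_{i+1}·y_i), indices taken mod 5.
Σ = (-87) + (-49) + (-24) + (-60) + (-88) = -308
Signed area = Σ/2 = -154 (negative ⇒ clockwise traversal).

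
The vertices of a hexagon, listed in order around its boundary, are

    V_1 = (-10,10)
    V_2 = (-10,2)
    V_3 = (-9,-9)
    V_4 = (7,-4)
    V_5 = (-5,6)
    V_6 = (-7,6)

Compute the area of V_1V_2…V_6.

Apply the surveyor's formula: 2A = Σ (x_i·y_{i+1} − x_{i+1}·y_i), indices taken mod 6.
Σ = (80) + (108) + (99) + (22) + (12) + (-10) = 311
Area = |Σ|/2 = 155.5.

155.5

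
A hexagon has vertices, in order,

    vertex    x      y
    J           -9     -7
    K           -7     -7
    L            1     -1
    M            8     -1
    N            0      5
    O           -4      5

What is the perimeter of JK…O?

|JK| = √((2)² + (0)²) = √4 = 2
|KL| = √((8)² + (6)²) = √100 = 10
|LM| = √((7)² + (0)²) = √49 = 7
|MN| = √((-8)² + (6)²) = √100 = 10
|NO| = √((-4)² + (0)²) = √16 = 4
|OJ| = √((-5)² + (-12)²) = √169 = 13
Perimeter = 2 + 10 + 7 + 10 + 4 + 13 = 46.

46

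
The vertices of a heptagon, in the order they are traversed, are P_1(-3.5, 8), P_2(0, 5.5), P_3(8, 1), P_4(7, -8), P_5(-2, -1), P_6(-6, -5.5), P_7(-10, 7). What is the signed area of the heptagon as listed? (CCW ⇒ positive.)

Apply the shoelace (surveyor's) formula: 2A = Σ (x_i·y_{i+1} − x_{i+1}·y_i), indices taken mod 7.
Σ = (-19.25) + (-44) + (-71) + (-23) + (5) + (-97) + (-55.5) = -304.75
Signed area = Σ/2 = -152.375 (negative ⇒ clockwise traversal).

-152.375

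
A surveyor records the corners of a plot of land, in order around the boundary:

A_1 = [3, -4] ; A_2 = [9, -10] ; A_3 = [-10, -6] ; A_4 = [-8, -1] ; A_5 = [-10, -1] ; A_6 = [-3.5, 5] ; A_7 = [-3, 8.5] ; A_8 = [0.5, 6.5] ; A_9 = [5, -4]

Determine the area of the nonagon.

161.25

Apply the shoelace (surveyor's) formula: 2A = Σ (x_i·y_{i+1} − x_{i+1}·y_i), indices taken mod 9.
Σ = (6) + (-154) + (-38) + (-2) + (-53.5) + (-14.75) + (-23.75) + (-34.5) + (-8) = -322.5
Area = |Σ|/2 = 161.25.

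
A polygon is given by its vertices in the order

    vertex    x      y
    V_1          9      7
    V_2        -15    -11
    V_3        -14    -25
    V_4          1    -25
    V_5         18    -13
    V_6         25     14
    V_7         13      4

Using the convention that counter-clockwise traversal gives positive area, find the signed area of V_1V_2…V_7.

Apply Gauss's area formula: 2A = Σ (x_i·y_{i+1} − x_{i+1}·y_i), indices taken mod 7.
V_1→V_2: (9)(-11) − (-15)(7) = 6
V_2→V_3: (-15)(-25) − (-14)(-11) = 221
V_3→V_4: (-14)(-25) − (1)(-25) = 375
V_4→V_5: (1)(-13) − (18)(-25) = 437
V_5→V_6: (18)(14) − (25)(-13) = 577
V_6→V_7: (25)(4) − (13)(14) = -82
V_7→V_1: (13)(7) − (9)(4) = 55
Σ = 1589
Signed area = Σ/2 = 794.5 (positive ⇒ counter-clockwise traversal).

794.5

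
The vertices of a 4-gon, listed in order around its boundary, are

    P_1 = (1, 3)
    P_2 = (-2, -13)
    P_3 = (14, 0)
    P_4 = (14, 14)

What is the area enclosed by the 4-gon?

Apply the shoelace formula: 2A = Σ (x_i·y_{i+1} − x_{i+1}·y_i), indices taken mod 4.
Cross-terms: -7, 182, 196, 28  ⇒  Σ = 399
Area = |Σ|/2 = 199.5.

199.5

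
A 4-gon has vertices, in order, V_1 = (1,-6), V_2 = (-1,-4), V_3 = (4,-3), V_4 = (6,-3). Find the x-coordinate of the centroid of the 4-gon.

Apply the surveyor's formula. First the cross-terms c_i = x_i·y_{i+1} − x_{i+1}·y_i:
  -10, 19, 6, -33  ⇒  2A = -18, A = -9.
Then Σ (x_i + x_{i+1})·c_i = -114, so x̄ = -114 / (6·(-9)) = 19/9.

19/9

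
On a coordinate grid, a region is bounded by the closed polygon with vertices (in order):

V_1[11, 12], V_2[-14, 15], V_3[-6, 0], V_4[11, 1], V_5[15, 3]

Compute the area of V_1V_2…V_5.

Apply the shoelace formula: 2A = Σ (x_i·y_{i+1} − x_{i+1}·y_i), indices taken mod 5.
Σ = (333) + (90) + (-6) + (18) + (147) = 582
Area = |Σ|/2 = 291.

291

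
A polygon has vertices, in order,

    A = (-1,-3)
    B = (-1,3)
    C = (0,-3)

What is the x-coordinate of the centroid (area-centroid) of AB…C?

-2/3

Apply the shoelace formula. First the cross-terms c_i = x_i·y_{i+1} − x_{i+1}·y_i:
  -6, 3, -3  ⇒  2A = -6, A = -3.
Then Σ (x_i + x_{i+1})·c_i = 12, so x̄ = 12 / (6·(-3)) = -2/3.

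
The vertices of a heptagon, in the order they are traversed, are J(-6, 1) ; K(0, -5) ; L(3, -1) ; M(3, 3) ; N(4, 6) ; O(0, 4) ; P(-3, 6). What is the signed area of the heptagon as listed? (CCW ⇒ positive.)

62

Cross-terms: 30, 15, 12, 6, 16, 12, 33  ⇒  Σ = 124
Signed area = Σ/2 = 62 (positive ⇒ counter-clockwise traversal).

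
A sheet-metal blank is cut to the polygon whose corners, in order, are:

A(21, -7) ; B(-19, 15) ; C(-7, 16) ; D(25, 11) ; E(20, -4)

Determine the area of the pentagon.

435

Apply Gauss's area formula: 2A = Σ (x_i·y_{i+1} − x_{i+1}·y_i), indices taken mod 5.
Σ = (182) + (-199) + (-477) + (-320) + (-56) = -870
Area = |Σ|/2 = 435.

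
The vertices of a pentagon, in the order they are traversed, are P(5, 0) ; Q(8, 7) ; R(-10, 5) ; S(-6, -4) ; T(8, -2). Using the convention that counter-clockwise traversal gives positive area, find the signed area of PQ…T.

Apply Gauss's area formula: 2A = Σ (x_i·y_{i+1} − x_{i+1}·y_i), indices taken mod 5.
P→Q: (5)(7) − (8)(0) = 35
Q→R: (8)(5) − (-10)(7) = 110
R→S: (-10)(-4) − (-6)(5) = 70
S→T: (-6)(-2) − (8)(-4) = 44
T→P: (8)(0) − (5)(-2) = 10
Σ = 269
Signed area = Σ/2 = 134.5 (positive ⇒ counter-clockwise traversal).

134.5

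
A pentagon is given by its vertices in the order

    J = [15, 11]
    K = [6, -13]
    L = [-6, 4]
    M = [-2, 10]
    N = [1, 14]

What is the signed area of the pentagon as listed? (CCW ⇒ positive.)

-302

Apply Gauss's area formula: 2A = Σ (x_i·y_{i+1} − x_{i+1}·y_i), indices taken mod 5.
Σ = (-261) + (-54) + (-52) + (-38) + (-199) = -604
Signed area = Σ/2 = -302 (negative ⇒ clockwise traversal).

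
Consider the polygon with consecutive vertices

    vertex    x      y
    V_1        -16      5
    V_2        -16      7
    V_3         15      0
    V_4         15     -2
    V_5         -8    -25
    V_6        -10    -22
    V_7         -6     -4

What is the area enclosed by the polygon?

409

V_1→V_2: (-16)(7) − (-16)(5) = -32
V_2→V_3: (-16)(0) − (15)(7) = -105
V_3→V_4: (15)(-2) − (15)(0) = -30
V_4→V_5: (15)(-25) − (-8)(-2) = -391
V_5→V_6: (-8)(-22) − (-10)(-25) = -74
V_6→V_7: (-10)(-4) − (-6)(-22) = -92
V_7→V_1: (-6)(5) − (-16)(-4) = -94
Σ = -818
Area = |Σ|/2 = 409.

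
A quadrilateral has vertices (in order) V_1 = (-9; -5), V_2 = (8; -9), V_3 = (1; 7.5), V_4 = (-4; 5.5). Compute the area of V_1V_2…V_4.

147.5

Σ = (121) + (69) + (35.5) + (69.5) = 295
Area = |Σ|/2 = 147.5.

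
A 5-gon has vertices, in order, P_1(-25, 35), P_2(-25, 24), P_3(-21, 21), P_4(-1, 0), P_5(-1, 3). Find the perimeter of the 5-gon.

|P_1P_2| = √((0)² + (-11)²) = √121 = 11
|P_2P_3| = √((4)² + (-3)²) = √25 = 5
|P_3P_4| = √((20)² + (-21)²) = √841 = 29
|P_4P_5| = √((0)² + (3)²) = √9 = 3
|P_5P_1| = √((-24)² + (32)²) = √1600 = 40
Perimeter = 11 + 5 + 29 + 3 + 40 = 88.

88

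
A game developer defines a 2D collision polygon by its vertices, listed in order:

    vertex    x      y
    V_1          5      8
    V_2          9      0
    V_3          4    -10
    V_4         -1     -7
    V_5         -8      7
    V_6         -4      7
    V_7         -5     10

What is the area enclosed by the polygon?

Cross-terms: -72, -90, -38, -63, -28, -5, -90  ⇒  Σ = -386
Area = |Σ|/2 = 193.

193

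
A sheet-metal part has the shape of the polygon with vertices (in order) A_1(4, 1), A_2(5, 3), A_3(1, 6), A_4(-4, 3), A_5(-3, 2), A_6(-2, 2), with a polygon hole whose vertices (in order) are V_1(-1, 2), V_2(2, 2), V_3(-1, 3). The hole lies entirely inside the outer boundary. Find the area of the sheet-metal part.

23.5

Outer boundary:
Apply the shoelace formula: 2A = Σ (x_i·y_{i+1} − x_{i+1}·y_i), indices taken mod 6.
A_1→A_2: (4)(3) − (5)(1) = 7
A_2→A_3: (5)(6) − (1)(3) = 27
A_3→A_4: (1)(3) − (-4)(6) = 27
A_4→A_5: (-4)(2) − (-3)(3) = 1
A_5→A_6: (-3)(2) − (-2)(2) = -2
A_6→A_1: (-2)(1) − (4)(2) = -10
Σ = 50
Area = |Σ|/2 = 25.
Hole:
Σ = (-6) + (8) + (1) = 3
Area = |Σ|/2 = 1.5.
Net area = 25 − 1.5 = 23.5.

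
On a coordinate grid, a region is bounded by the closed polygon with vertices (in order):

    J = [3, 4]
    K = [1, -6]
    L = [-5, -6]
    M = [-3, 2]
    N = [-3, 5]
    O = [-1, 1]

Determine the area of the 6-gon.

50

Apply the shoelace (surveyor's) formula: 2A = Σ (x_i·y_{i+1} − x_{i+1}·y_i), indices taken mod 6.
Σ = (-22) + (-36) + (-28) + (-9) + (2) + (-7) = -100
Area = |Σ|/2 = 50.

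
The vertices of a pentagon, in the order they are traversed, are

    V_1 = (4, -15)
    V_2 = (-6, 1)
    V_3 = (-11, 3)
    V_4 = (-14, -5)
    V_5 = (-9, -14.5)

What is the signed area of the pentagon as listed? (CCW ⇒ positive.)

177.5

Apply the surveyor's formula: 2A = Σ (x_i·y_{i+1} − x_{i+1}·y_i), indices taken mod 5.
Σ = (-86) + (-7) + (97) + (158) + (193) = 355
Signed area = Σ/2 = 177.5 (positive ⇒ counter-clockwise traversal).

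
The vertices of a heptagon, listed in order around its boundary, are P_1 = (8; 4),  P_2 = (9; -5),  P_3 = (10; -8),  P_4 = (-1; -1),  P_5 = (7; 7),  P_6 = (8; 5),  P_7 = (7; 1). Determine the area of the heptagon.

72

Apply the shoelace (surveyor's) formula: 2A = Σ (x_i·y_{i+1} − x_{i+1}·y_i), indices taken mod 7.
Cross-terms: -76, -22, -18, 0, -21, -27, 20  ⇒  Σ = -144
Area = |Σ|/2 = 72.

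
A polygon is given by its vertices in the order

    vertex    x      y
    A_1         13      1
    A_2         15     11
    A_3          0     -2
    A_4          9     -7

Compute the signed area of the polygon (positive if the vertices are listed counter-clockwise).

108

Cross-terms: 128, -30, 18, 100  ⇒  Σ = 216
Signed area = Σ/2 = 108 (positive ⇒ counter-clockwise traversal).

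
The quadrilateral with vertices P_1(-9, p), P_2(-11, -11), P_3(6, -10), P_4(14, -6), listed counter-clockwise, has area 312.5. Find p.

Write out the shoelace sum; only the two edges meeting at P_1 involve p:
2·Area = [(14·p − (-9)·(-6)) + ((-9)·(-11) − (-11)·p)] + 280
       = 25·p + 325 = 625
⇒ p = 12.

12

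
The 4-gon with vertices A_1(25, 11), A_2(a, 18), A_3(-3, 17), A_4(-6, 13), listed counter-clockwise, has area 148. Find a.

20

The doubled signed area Σ (x_i y_{i+1} − x_{i+1} y_i) is linear in a.
With a=0 it equals 176; the coefficient of a is 6 (from the two edges through A_2).
So 6·a + 176 = 2·148 = 296 ⇒ a = 20.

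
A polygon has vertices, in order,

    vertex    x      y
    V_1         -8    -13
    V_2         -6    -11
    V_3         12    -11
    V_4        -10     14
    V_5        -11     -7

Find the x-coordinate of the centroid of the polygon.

Apply the surveyor's formula. First the cross-terms c_i = x_i·y_{i+1} − x_{i+1}·y_i:
  10, 198, 58, 224, 87  ⇒  2A = 577, A = 288.5.
Then Σ (x_i + x_{i+1})·c_i = -5193, so x̄ = -5193 / (6·288.5) = -3.

-3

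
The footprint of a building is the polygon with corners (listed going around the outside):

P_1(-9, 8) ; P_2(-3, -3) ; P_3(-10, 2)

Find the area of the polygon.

Σ = (51) + (-36) + (-62) = -47
Area = |Σ|/2 = 23.5.

23.5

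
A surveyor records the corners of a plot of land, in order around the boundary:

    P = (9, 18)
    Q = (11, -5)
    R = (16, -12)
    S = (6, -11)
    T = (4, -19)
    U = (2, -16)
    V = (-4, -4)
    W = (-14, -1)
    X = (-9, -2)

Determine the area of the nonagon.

Apply the shoelace (surveyor's) formula: 2A = Σ (x_i·y_{i+1} − x_{i+1}·y_i), indices taken mod 9.
Σ = (-243) + (-52) + (-104) + (-70) + (-26) + (-72) + (-52) + (19) + (-144) = -744
Area = |Σ|/2 = 372.

372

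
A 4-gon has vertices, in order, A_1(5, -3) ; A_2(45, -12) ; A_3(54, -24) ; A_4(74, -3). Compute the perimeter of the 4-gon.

|A_1A_2| = √((40)² + (-9)²) = √1681 = 41
|A_2A_3| = √((9)² + (-12)²) = √225 = 15
|A_3A_4| = √((20)² + (21)²) = √841 = 29
|A_4A_1| = √((-69)² + (0)²) = √4761 = 69
Perimeter = 41 + 15 + 29 + 69 = 154.

154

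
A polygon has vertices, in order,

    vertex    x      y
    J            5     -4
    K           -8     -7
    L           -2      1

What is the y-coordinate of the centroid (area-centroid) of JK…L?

Apply the shoelace formula. First the cross-terms c_i = x_i·y_{i+1} − x_{i+1}·y_i:
  -67, -22, 3  ⇒  2A = -86, A = -43.
Then Σ (y_i + y_{i+1})·c_i = 860, so ȳ = 860 / (6·(-43)) = -10/3.

-10/3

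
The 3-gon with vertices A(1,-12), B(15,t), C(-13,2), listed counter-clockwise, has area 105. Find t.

-11

Write out the shoelace sum; only the two edges meeting at B involve t:
2·Area = [(1·t − 15·(-12)) + (15·2 − (-13)·t)] + 154
       = 14·t + 364 = 210
⇒ t = -11.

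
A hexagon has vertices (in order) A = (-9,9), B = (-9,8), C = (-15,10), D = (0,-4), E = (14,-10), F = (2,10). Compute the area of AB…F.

211.5

Apply the surveyor's formula: 2A = Σ (x_i·y_{i+1} − x_{i+1}·y_i), indices taken mod 6.
Σ = (9) + (30) + (60) + (56) + (160) + (108) = 423
Area = |Σ|/2 = 211.5.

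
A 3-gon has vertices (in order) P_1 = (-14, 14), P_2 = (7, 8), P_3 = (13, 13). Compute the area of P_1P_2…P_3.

Σ = (-210) + (-13) + (364) = 141
Area = |Σ|/2 = 70.5.

70.5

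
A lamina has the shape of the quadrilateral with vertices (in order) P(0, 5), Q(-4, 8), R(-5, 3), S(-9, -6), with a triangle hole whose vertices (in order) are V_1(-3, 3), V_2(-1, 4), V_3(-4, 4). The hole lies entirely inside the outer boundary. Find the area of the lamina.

28.5

Outer boundary:
Cross-terms: 20, 28, 57, -45  ⇒  Σ = 60
Area = |Σ|/2 = 30.
Hole:
Cross-terms: -9, 12, 0  ⇒  Σ = 3
Area = |Σ|/2 = 1.5.
Net area = 30 − 1.5 = 28.5.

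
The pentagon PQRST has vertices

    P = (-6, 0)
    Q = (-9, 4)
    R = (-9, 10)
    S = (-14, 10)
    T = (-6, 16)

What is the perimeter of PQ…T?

|PQ| = √((-3)² + (4)²) = √25 = 5
|QR| = √((0)² + (6)²) = √36 = 6
|RS| = √((-5)² + (0)²) = √25 = 5
|ST| = √((8)² + (6)²) = √100 = 10
|TP| = √((0)² + (-16)²) = √256 = 16
Perimeter = 5 + 6 + 5 + 10 + 16 = 42.

42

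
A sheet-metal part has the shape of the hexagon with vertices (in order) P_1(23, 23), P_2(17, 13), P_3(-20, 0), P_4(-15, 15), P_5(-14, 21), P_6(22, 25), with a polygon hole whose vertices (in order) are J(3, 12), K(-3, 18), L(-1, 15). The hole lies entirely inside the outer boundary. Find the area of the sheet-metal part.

Outer boundary:
Apply the shoelace (surveyor's) formula: 2A = Σ (x_i·y_{i+1} − x_{i+1}·y_i), indices taken mod 6.
Cross-terms: -92, 260, -300, -105, -812, -69  ⇒  Σ = -1118
Area = |Σ|/2 = 559.
Hole:
Apply the shoelace formula: 2A = Σ (x_i·y_{i+1} − x_{i+1}·y_i), indices taken mod 3.
J→K: (3)(18) − (-3)(12) = 90
K→L: (-3)(15) − (-1)(18) = -27
L→J: (-1)(12) − (3)(15) = -57
Σ = 6
Area = |Σ|/2 = 3.
Net area = 559 − 3 = 556.

556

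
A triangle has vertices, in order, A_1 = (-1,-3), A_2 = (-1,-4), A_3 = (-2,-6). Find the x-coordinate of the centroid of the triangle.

-4/3

Apply the surveyor's formula. First the cross-terms c_i = x_i·y_{i+1} − x_{i+1}·y_i:
  1, -2, 0  ⇒  2A = -1, A = -0.5.
Then Σ (x_i + x_{i+1})·c_i = 4, so x̄ = 4 / (6·(-0.5)) = -4/3.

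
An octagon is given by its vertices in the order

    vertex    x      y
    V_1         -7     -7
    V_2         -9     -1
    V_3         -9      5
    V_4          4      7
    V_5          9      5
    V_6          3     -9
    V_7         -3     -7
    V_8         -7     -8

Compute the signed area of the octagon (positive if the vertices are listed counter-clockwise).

-206

Apply the surveyor's formula: 2A = Σ (x_i·y_{i+1} − x_{i+1}·y_i), indices taken mod 8.
Σ = (-56) + (-54) + (-83) + (-43) + (-96) + (-48) + (-25) + (-7) = -412
Signed area = Σ/2 = -206 (negative ⇒ clockwise traversal).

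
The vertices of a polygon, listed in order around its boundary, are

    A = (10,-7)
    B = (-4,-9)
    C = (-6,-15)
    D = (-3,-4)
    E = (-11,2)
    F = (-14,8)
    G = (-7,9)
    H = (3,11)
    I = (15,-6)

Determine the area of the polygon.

Apply Gauss's area formula: 2A = Σ (x_i·y_{i+1} − x_{i+1}·y_i), indices taken mod 9.
Σ = (-118) + (6) + (-21) + (-50) + (-60) + (-70) + (-104) + (-183) + (-45) = -645
Area = |Σ|/2 = 322.5.

322.5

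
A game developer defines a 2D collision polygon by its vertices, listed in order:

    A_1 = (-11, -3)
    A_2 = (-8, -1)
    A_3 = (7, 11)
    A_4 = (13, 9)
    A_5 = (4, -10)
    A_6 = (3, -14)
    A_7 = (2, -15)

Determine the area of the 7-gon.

277

Σ = (-13) + (-81) + (-80) + (-166) + (-26) + (-17) + (-171) = -554
Area = |Σ|/2 = 277.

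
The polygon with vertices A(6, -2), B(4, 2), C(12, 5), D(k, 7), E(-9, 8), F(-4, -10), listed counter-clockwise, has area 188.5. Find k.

8

Write out the shoelace sum; only the two edges meeting at D involve k:
2·Area = [(12·7 − k·5) + (k·8 − (-9)·7)] + 206
       = 3·k + 353 = 377
⇒ k = 8.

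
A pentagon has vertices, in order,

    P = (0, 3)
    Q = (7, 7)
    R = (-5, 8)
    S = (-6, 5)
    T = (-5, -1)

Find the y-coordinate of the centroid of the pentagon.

516/109

Apply the shoelace (surveyor's) formula. First the cross-terms c_i = x_i·y_{i+1} − x_{i+1}·y_i:
  -21, 91, 23, 31, -15  ⇒  2A = 109, A = 54.5.
Then Σ (y_i + y_{i+1})·c_i = 1548, so ȳ = 1548 / (6·54.5) = 516/109.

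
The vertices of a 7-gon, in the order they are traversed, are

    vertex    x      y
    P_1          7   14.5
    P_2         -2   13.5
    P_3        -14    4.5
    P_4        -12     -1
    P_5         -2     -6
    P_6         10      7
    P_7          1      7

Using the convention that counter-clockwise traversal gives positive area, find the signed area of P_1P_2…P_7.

Cross-terms: 123.5, 180, 68, 70, 46, 63, -34.5  ⇒  Σ = 516
Signed area = Σ/2 = 258 (positive ⇒ counter-clockwise traversal).

258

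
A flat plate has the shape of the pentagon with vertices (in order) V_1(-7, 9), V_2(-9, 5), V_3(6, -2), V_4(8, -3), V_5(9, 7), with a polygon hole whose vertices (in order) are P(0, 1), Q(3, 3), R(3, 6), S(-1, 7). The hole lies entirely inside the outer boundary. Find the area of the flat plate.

Outer boundary:
Σ = (46) + (-12) + (-2) + (83) + (130) = 245
Area = |Σ|/2 = 122.5.
Hole:
Σ = (-3) + (9) + (27) + (-1) = 32
Area = |Σ|/2 = 16.
Net area = 122.5 − 16 = 106.5.

106.5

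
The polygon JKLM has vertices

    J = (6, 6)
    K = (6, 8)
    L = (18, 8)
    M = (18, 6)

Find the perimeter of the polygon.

28

|JK| = √((0)² + (2)²) = √4 = 2
|KL| = √((12)² + (0)²) = √144 = 12
|LM| = √((0)² + (-2)²) = √4 = 2
|MJ| = √((-12)² + (0)²) = √144 = 12
Perimeter = 2 + 12 + 2 + 12 = 28.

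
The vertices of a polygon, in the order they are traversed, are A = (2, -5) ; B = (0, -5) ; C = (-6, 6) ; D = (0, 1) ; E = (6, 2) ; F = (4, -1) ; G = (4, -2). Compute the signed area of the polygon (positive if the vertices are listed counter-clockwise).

Cross-terms: -10, -30, -6, -6, -14, -4, -16  ⇒  Σ = -86
Signed area = Σ/2 = -43 (negative ⇒ clockwise traversal).

-43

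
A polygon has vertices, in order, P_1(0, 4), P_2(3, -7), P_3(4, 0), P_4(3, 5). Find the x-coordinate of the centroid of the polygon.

Apply the surveyor's formula. First the cross-terms c_i = x_i·y_{i+1} − x_{i+1}·y_i:
  -12, 28, 20, 12  ⇒  2A = 48, A = 24.
Then Σ (x_i + x_{i+1})·c_i = 336, so x̄ = 336 / (6·24) = 7/3.

7/3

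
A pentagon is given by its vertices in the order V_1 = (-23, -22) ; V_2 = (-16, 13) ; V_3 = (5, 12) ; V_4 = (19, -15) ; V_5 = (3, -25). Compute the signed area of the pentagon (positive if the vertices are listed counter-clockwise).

Apply the surveyor's formula: 2A = Σ (x_i·y_{i+1} − x_{i+1}·y_i), indices taken mod 5.
Cross-terms: -651, -257, -303, -430, -641  ⇒  Σ = -2282
Signed area = Σ/2 = -1141 (negative ⇒ clockwise traversal).

-1141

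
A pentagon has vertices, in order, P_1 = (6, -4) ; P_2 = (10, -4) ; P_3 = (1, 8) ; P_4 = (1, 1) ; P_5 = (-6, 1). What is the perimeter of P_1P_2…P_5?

|P_1P_2| = √((4)² + (0)²) = √16 = 4
|P_2P_3| = √((-9)² + (12)²) = √225 = 15
|P_3P_4| = √((0)² + (-7)²) = √49 = 7
|P_4P_5| = √((-7)² + (0)²) = √49 = 7
|P_5P_1| = √((12)² + (-5)²) = √169 = 13
Perimeter = 4 + 15 + 7 + 7 + 13 = 46.

46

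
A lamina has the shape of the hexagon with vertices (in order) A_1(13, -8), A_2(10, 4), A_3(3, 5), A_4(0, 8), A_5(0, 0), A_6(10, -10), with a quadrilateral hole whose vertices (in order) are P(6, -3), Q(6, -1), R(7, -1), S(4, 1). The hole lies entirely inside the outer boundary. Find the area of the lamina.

119

Outer boundary:
Σ = (132) + (38) + (24) + (0) + (0) + (50) = 244
Area = |Σ|/2 = 122.
Hole:
Apply the surveyor's formula: 2A = Σ (x_i·y_{i+1} − x_{i+1}·y_i), indices taken mod 4.
Cross-terms: 12, 1, 11, -18  ⇒  Σ = 6
Area = |Σ|/2 = 3.
Net area = 122 − 3 = 119.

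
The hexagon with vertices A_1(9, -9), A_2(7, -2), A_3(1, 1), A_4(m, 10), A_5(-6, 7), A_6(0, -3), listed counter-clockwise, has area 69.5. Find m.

-5

Write out the shoelace sum; only the two edges meeting at A_4 involve m:
2·Area = [(1·10 − m·1) + (m·7 − (-6)·10)] + 99
       = 6·m + 169 = 139
⇒ m = -5.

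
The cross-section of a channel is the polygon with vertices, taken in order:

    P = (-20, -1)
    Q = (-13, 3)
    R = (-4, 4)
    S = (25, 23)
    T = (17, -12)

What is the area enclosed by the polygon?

Apply the surveyor's formula: 2A = Σ (x_i·y_{i+1} − x_{i+1}·y_i), indices taken mod 5.
Σ = (-73) + (-40) + (-192) + (-691) + (-257) = -1253
Area = |Σ|/2 = 626.5.

626.5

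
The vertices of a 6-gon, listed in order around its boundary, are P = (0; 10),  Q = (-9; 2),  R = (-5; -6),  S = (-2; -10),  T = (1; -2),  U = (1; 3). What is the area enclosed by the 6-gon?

Apply the shoelace (surveyor's) formula: 2A = Σ (x_i·y_{i+1} − x_{i+1}·y_i), indices taken mod 6.
Σ = (90) + (64) + (38) + (14) + (5) + (10) = 221
Area = |Σ|/2 = 110.5.

110.5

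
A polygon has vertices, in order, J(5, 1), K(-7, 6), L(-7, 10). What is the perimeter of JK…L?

|JK| = √((-12)² + (5)²) = √169 = 13
|KL| = √((0)² + (4)²) = √16 = 4
|LJ| = √((12)² + (-9)²) = √225 = 15
Perimeter = 13 + 4 + 15 = 32.

32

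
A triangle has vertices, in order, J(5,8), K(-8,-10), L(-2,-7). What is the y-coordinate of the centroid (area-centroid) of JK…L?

Apply the shoelace (surveyor's) formula. First the cross-terms c_i = x_i·y_{i+1} − x_{i+1}·y_i:
  14, 36, 19  ⇒  2A = 69, A = 34.5.
Then Σ (y_i + y_{i+1})·c_i = -621, so ȳ = -621 / (6·34.5) = -3.

-3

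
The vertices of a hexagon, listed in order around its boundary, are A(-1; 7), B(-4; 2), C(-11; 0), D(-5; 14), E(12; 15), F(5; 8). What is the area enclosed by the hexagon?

Apply Gauss's area formula: 2A = Σ (x_i·y_{i+1} − x_{i+1}·y_i), indices taken mod 6.
Σ = (26) + (22) + (-154) + (-243) + (21) + (43) = -285
Area = |Σ|/2 = 142.5.

142.5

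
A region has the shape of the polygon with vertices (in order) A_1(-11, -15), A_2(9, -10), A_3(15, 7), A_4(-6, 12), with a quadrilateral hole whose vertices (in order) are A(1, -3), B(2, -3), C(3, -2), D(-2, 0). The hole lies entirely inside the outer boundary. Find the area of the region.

Outer boundary:
Apply Gauss's area formula: 2A = Σ (x_i·y_{i+1} − x_{i+1}·y_i), indices taken mod 4.
A_1→A_2: (-11)(-10) − (9)(-15) = 245
A_2→A_3: (9)(7) − (15)(-10) = 213
A_3→A_4: (15)(12) − (-6)(7) = 222
A_4→A_1: (-6)(-15) − (-11)(12) = 222
Σ = 902
Area = |Σ|/2 = 451.
Hole:
Apply the surveyor's formula: 2A = Σ (x_i·y_{i+1} − x_{i+1}·y_i), indices taken mod 4.
Cross-terms: 3, 5, -4, 6  ⇒  Σ = 10
Area = |Σ|/2 = 5.
Net area = 451 − 5 = 446.

446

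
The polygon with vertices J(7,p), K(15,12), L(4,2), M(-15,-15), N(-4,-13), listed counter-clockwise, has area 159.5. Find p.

-3

The doubled signed area Σ (x_i y_{i+1} − x_{i+1} y_i) is linear in p.
With p=0 it equals 262; the coefficient of p is -19 (from the two edges through J).
So -19·p + 262 = 2·159.5 = 319 ⇒ p = -3.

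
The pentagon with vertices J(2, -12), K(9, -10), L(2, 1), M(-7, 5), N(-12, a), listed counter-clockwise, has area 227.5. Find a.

-13

Write out the shoelace sum; only the two edges meeting at N involve a:
2·Area = [((-7)·a − (-12)·5) + ((-12)·(-12) − 2·a)] + 134
       = -9·a + 338 = 455
⇒ a = -13.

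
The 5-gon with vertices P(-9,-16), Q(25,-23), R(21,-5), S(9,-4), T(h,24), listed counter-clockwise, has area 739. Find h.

Write out the shoelace sum; only the two edges meeting at T involve h:
2·Area = [(9·24 − h·(-4)) + (h·(-16) − (-9)·24)] + 926
       = -12·h + 1358 = 1478
⇒ h = -10.

-10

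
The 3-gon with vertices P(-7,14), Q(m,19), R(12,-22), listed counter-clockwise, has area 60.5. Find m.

-13

The doubled signed area Σ (x_i y_{i+1} − x_{i+1} y_i) is linear in m.
With m=0 it equals -347; the coefficient of m is -36 (from the two edges through Q).
So -36·m + -347 = 2·60.5 = 121 ⇒ m = -13.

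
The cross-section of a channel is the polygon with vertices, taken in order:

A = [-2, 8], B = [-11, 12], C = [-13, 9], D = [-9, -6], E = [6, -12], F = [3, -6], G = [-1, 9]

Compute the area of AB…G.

227.5

Σ = (64) + (57) + (159) + (144) + (0) + (21) + (10) = 455
Area = |Σ|/2 = 227.5.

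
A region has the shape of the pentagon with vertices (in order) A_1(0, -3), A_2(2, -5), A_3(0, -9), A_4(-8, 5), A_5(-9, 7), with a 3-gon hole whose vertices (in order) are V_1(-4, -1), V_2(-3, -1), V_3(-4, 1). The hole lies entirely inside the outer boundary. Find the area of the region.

Outer boundary:
A_1→A_2: (0)(-5) − (2)(-3) = 6
A_2→A_3: (2)(-9) − (0)(-5) = -18
A_3→A_4: (0)(5) − (-8)(-9) = -72
A_4→A_5: (-8)(7) − (-9)(5) = -11
A_5→A_1: (-9)(-3) − (0)(7) = 27
Σ = -68
Area = |Σ|/2 = 34.
Hole:
Σ = (1) + (-7) + (8) = 2
Area = |Σ|/2 = 1.
Net area = 34 − 1 = 33.

33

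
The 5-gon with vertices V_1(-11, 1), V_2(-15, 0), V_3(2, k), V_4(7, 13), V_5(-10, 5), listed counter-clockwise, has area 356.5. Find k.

-21

Write out the shoelace sum; only the two edges meeting at V_3 involve k:
2·Area = [((-15)·k − 2·0) + (2·13 − 7·k)] + 225
       = -22·k + 251 = 713
⇒ k = -21.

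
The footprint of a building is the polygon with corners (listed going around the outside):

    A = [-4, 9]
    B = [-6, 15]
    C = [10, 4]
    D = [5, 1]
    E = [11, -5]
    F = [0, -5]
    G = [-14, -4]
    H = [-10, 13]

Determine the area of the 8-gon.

Σ = (-6) + (-174) + (-10) + (-36) + (-55) + (-70) + (-222) + (-38) = -611
Area = |Σ|/2 = 305.5.

305.5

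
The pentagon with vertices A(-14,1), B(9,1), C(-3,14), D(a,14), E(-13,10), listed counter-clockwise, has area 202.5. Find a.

The doubled signed area Σ (x_i y_{i+1} − x_{i+1} y_i) is linear in a.
With a=0 it equals 373; the coefficient of a is -4 (from the two edges through D).
So -4·a + 373 = 2·202.5 = 405 ⇒ a = -8.

-8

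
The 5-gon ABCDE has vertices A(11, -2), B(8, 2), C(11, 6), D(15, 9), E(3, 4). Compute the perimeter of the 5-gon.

38

|AB| = √((-3)² + (4)²) = √25 = 5
|BC| = √((3)² + (4)²) = √25 = 5
|CD| = √((4)² + (3)²) = √25 = 5
|DE| = √((-12)² + (-5)²) = √169 = 13
|EA| = √((8)² + (-6)²) = √100 = 10
Perimeter = 5 + 5 + 5 + 13 + 10 = 38.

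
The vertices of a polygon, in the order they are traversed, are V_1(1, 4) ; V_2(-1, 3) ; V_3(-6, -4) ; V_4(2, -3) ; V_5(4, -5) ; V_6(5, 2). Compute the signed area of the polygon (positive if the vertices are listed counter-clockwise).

Apply Gauss's area formula: 2A = Σ (x_i·y_{i+1} − x_{i+1}·y_i), indices taken mod 6.
Σ = (7) + (22) + (26) + (2) + (33) + (18) = 108
Signed area = Σ/2 = 54 (positive ⇒ counter-clockwise traversal).

54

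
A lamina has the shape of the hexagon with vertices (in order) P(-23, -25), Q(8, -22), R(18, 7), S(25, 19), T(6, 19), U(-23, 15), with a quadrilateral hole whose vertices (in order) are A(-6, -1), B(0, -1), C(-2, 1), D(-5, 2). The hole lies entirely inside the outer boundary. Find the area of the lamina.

Outer boundary:
Σ = (706) + (452) + (167) + (361) + (527) + (920) = 3133
Area = |Σ|/2 = 1566.5.
Hole:
Σ = (6) + (-2) + (1) + (17) = 22
Area = |Σ|/2 = 11.
Net area = 1566.5 − 11 = 1555.5.

1555.5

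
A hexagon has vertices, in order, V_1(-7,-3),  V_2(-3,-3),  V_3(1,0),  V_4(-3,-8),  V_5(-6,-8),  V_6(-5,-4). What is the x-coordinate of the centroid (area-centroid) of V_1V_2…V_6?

Apply the shoelace (surveyor's) formula. First the cross-terms c_i = x_i·y_{i+1} − x_{i+1}·y_i:
  12, 3, -8, -24, -16, -13  ⇒  2A = -46, A = -23.
Then Σ (x_i + x_{i+1})·c_i = 438, so x̄ = 438 / (6·(-23)) = -73/23.

-73/23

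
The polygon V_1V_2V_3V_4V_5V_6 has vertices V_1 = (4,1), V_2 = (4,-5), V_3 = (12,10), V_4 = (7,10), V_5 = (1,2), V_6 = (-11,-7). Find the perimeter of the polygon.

70

|V_1V_2| = √((0)² + (-6)²) = √36 = 6
|V_2V_3| = √((8)² + (15)²) = √289 = 17
|V_3V_4| = √((-5)² + (0)²) = √25 = 5
|V_4V_5| = √((-6)² + (-8)²) = √100 = 10
|V_5V_6| = √((-12)² + (-9)²) = √225 = 15
|V_6V_1| = √((15)² + (8)²) = √289 = 17
Perimeter = 6 + 17 + 5 + 10 + 15 + 17 = 70.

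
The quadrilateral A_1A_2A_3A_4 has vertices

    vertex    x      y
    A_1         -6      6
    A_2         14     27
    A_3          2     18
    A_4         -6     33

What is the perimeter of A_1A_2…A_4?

88

|A_1A_2| = √((20)² + (21)²) = √841 = 29
|A_2A_3| = √((-12)² + (-9)²) = √225 = 15
|A_3A_4| = √((-8)² + (15)²) = √289 = 17
|A_4A_1| = √((0)² + (-27)²) = √729 = 27
Perimeter = 29 + 15 + 17 + 27 = 88.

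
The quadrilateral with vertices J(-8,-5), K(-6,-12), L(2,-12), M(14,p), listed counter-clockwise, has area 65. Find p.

Write out the shoelace sum; only the two edges meeting at M involve p:
2·Area = [(2·p − 14·(-12)) + (14·(-5) − (-8)·p)] + 162
       = 10·p + 260 = 130
⇒ p = -13.

-13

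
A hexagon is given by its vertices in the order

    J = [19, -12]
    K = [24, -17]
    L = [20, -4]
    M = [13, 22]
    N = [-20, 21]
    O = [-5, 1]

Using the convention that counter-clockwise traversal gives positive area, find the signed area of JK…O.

Σ = (-35) + (244) + (492) + (713) + (85) + (41) = 1540
Signed area = Σ/2 = 770 (positive ⇒ counter-clockwise traversal).

770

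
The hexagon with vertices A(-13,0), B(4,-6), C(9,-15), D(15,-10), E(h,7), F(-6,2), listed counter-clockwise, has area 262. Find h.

Write out the shoelace sum; only the two edges meeting at E involve h:
2·Area = [(15·7 − h·(-10)) + (h·2 − (-6)·7)] + 233
       = 12·h + 380 = 524
⇒ h = 12.

12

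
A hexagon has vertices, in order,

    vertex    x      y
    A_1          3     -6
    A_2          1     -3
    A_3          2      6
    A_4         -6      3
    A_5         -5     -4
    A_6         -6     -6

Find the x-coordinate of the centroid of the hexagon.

-1.78

Apply the shoelace (surveyor's) formula. First the cross-terms c_i = x_i·y_{i+1} − x_{i+1}·y_i:
  -3, 12, 42, 39, 6, 54  ⇒  2A = 150, A = 75.
Then Σ (x_i + x_{i+1})·c_i = -801, so x̄ = -801 / (6·75) = -1.78.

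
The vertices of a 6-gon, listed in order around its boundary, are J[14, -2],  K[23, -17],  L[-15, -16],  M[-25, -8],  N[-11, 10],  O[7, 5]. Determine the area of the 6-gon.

Apply Gauss's area formula: 2A = Σ (x_i·y_{i+1} − x_{i+1}·y_i), indices taken mod 6.
Σ = (-192) + (-623) + (-280) + (-338) + (-125) + (-84) = -1642
Area = |Σ|/2 = 821.

821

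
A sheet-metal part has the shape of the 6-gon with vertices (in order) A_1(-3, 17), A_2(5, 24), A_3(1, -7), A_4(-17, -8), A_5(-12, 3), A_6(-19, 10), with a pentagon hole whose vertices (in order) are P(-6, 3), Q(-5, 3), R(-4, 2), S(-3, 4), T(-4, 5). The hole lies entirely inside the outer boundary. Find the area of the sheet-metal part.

Outer boundary:
A_1→A_2: (-3)(24) − (5)(17) = -157
A_2→A_3: (5)(-7) − (1)(24) = -59
A_3→A_4: (1)(-8) − (-17)(-7) = -127
A_4→A_5: (-17)(3) − (-12)(-8) = -147
A_5→A_6: (-12)(10) − (-19)(3) = -63
A_6→A_1: (-19)(17) − (-3)(10) = -293
Σ = -846
Area = |Σ|/2 = 423.
Hole:
Apply the shoelace formula: 2A = Σ (x_i·y_{i+1} − x_{i+1}·y_i), indices taken mod 5.
Σ = (-3) + (2) + (-10) + (1) + (18) = 8
Area = |Σ|/2 = 4.
Net area = 423 − 4 = 419.

419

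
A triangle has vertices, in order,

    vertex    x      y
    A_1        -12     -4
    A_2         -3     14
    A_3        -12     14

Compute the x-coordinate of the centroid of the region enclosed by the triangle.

Apply Gauss's area formula. First the cross-terms c_i = x_i·y_{i+1} − x_{i+1}·y_i:
  -180, 126, 216  ⇒  2A = 162, A = 81.
Then Σ (x_i + x_{i+1})·c_i = -4374, so x̄ = -4374 / (6·81) = -9.

-9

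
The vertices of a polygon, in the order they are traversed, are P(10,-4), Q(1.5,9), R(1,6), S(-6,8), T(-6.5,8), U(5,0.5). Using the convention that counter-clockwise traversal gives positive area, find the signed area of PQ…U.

37.875

Apply the surveyor's formula: 2A = Σ (x_i·y_{i+1} − x_{i+1}·y_i), indices taken mod 6.
Σ = (96) + (0) + (44) + (4) + (-43.25) + (-25) = 75.75
Signed area = Σ/2 = 37.875 (positive ⇒ counter-clockwise traversal).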